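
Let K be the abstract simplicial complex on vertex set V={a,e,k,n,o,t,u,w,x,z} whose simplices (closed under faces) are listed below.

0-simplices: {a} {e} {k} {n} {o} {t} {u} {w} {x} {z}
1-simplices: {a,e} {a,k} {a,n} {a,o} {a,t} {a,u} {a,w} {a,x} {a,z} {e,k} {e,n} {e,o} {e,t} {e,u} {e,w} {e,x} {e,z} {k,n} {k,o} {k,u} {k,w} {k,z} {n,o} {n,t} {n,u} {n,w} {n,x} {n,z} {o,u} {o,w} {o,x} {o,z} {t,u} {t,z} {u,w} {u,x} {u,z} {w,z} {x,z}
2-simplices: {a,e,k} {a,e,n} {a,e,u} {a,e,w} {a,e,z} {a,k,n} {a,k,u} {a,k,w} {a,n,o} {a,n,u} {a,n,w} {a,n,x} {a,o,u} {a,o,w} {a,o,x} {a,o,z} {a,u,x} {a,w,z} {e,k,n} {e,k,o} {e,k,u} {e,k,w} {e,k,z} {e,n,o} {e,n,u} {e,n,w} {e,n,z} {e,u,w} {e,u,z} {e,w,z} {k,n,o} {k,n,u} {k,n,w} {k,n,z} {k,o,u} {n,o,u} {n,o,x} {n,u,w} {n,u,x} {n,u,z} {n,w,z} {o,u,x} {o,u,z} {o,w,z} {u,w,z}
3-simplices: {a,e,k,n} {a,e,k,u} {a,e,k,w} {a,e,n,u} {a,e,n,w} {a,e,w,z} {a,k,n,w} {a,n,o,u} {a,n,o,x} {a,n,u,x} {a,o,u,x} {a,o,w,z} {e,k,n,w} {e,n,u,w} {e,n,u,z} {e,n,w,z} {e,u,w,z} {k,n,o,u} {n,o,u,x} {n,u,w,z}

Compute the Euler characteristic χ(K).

n_0=10 n_1=39 n_2=45 n_3=20
χ=+10−39+45−20=-4

χ(K)=-4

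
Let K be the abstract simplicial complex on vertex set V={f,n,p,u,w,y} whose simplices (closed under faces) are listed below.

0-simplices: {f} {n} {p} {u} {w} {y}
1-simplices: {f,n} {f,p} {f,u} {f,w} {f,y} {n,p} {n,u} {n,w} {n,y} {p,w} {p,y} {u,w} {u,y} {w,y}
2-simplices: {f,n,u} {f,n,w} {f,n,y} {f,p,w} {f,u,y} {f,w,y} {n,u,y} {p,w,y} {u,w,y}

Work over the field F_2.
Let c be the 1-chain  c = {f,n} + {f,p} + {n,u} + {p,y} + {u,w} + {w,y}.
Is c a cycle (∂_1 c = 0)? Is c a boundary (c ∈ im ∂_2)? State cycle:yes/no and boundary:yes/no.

n_0=6 n_1=14 n_2=9  [Z2]
∂1: piv[fn,fp,fu,fw,fy] rk=5  ker:np,nu,nw,ny,pw,py,uw,uy,wy
∂2: piv[fnu,fnw,fny,fpw,fuy,fwy,pwy,uwy] rk=8  ker:nuy
∂1c = 0
c vs im∂2: reduces to 0 ⇒ boundary

cycle:yes boundary:yes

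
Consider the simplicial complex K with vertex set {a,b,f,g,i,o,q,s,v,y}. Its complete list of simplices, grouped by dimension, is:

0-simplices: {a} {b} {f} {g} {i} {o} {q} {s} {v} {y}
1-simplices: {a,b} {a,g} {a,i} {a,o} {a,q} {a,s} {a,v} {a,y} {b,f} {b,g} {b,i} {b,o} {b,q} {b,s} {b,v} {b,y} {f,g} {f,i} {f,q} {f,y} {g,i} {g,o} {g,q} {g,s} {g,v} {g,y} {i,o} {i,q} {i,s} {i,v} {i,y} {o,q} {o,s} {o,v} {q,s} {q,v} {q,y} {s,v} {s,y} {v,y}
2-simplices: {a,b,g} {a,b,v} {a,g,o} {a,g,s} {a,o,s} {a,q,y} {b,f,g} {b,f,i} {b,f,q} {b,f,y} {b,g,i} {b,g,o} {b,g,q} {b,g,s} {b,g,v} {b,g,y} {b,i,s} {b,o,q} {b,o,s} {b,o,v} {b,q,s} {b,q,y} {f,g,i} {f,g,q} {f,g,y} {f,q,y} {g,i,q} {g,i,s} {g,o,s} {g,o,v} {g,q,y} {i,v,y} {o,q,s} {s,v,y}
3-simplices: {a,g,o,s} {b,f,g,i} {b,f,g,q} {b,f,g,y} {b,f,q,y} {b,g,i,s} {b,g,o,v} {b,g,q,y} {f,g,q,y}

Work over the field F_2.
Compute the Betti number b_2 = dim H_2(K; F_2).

n_0=10 n_1=40 n_2=34 n_3=9  [Z2]
∂1: piv[ab,ag,ai,ao,aq,as,av,ay,bf] rk=9  ker:bg,bi,bo,bq,bs,bv,by,fg,fi,fq,fy,gi,go,gq,gs,gv,gy,io,iq,is,iv,iy,oq,os,ov,qs,qv,qy,sv,sy,vy
∂2: piv[abg,abv,ago,ags,aos,aqy,bfg,bfi,bfq,bfy,bgi,bgo,bgq,bgs,bgv,bgy,bis,boq,bov,bqs,bqy,giq,ivy,svy] rk=24  ker:bos,fgi,fgq,fgy,fqy,gis,gos,gov,gqy,oqs
∂3: piv[agos,bfgi,bfgq,bfgy,bfqy,bgis,bgov,bgqy] rk=8  ker:fgqy
b_2=(34−24)−8=2

b_2=2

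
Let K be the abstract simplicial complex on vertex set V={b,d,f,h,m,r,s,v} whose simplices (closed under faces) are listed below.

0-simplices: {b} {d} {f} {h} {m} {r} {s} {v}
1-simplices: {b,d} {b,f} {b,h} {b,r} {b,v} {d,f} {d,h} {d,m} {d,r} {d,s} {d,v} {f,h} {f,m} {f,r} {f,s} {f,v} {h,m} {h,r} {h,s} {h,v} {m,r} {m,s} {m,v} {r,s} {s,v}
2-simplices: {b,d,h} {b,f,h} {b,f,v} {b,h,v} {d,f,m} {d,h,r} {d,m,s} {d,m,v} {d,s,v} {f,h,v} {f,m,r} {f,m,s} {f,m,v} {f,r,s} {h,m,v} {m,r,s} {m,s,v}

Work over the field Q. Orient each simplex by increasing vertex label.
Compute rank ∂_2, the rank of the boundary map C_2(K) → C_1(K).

rank∂_2=14

n_0=8 n_1=25 n_2=17  [Q]
∂1: piv[bd,bf,bh,br,bv,dm,ds] rk=7  ker:df,dh,dr,dv,fh,fm,fr,fs,fv,hm,hr,hs,hv,mr,ms,mv,rs,sv
∂2: piv[bdh,bfh,bfv,bhv,dfm,dhr,dms,dmv,dsv,fmr,fms,fmv,frs,hmv] rk=14  ker:fhv,mrs,msv
rk∂_2=14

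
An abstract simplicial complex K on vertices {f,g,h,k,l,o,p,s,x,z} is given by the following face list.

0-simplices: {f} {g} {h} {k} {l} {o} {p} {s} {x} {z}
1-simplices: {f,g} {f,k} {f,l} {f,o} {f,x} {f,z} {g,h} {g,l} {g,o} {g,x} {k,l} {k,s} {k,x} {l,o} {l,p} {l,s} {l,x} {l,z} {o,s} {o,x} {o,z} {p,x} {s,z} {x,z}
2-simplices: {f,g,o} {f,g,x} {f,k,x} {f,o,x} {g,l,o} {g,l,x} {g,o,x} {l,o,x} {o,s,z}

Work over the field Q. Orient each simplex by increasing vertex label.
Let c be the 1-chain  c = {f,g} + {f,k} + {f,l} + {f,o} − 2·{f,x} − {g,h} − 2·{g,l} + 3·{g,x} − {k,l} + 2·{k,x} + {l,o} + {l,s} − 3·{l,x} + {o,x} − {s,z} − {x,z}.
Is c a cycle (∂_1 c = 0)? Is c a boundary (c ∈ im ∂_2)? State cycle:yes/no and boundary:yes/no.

n_0=10 n_1=24 n_2=9  [Q]
∂1: piv[fg,fk,fl,fo,fx,fz,gh,ks,lp] rk=9  ker:gl,go,gx,kl,kx,lo,ls,lx,lz,os,ox,oz,px,sz,xz
∂2: piv[fgo,fgx,fkx,fox,glo,glx,osz] rk=7  ker:gox,lox
∂1c = −2·{f} + {g} − {h} − {l} + {o} + 2·{s} + 2·{x} − 2·{z}

cycle:no boundary:no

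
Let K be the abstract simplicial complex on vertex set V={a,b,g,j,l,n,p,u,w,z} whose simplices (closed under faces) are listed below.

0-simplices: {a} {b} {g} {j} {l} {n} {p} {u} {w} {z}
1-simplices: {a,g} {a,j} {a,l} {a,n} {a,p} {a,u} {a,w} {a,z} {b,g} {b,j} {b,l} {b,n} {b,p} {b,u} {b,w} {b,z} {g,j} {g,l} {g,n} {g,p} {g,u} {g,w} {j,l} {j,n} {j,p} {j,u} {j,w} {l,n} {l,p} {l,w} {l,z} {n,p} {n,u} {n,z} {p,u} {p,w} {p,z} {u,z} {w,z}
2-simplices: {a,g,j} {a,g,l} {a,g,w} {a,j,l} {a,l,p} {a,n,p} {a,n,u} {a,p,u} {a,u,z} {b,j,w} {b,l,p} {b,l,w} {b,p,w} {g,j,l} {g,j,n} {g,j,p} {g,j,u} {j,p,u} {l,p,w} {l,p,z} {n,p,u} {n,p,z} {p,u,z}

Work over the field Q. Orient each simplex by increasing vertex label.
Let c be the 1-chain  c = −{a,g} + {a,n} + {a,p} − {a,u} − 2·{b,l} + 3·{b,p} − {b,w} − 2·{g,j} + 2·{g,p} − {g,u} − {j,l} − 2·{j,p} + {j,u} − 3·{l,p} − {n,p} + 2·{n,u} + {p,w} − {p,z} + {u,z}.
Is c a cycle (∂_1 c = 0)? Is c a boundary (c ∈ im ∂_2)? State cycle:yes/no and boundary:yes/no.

n_0=10 n_1=39 n_2=23  [Q]
∂1: piv[ag,aj,al,an,ap,au,aw,az,bg] rk=9  ker:bj,bl,bn,bp,bu,bw,bz,gj,gl,gn,gp,gu,gw,jl,jn,jp,ju,jw,ln,lp,lw,lz,np,nu,nz,pu,pw,pz,uz,wz
∂2: piv[agj,agl,agw,ajl,alp,anp,anu,apu,auz,bjw,blp,blw,bpw,gjn,gjp,gju,jpu,lpz,npz,puz] rk=20  ker:gjl,lpw,npu
∂1c = 0
c vs im∂2: reduces to 0 ⇒ boundary

cycle:yes boundary:yes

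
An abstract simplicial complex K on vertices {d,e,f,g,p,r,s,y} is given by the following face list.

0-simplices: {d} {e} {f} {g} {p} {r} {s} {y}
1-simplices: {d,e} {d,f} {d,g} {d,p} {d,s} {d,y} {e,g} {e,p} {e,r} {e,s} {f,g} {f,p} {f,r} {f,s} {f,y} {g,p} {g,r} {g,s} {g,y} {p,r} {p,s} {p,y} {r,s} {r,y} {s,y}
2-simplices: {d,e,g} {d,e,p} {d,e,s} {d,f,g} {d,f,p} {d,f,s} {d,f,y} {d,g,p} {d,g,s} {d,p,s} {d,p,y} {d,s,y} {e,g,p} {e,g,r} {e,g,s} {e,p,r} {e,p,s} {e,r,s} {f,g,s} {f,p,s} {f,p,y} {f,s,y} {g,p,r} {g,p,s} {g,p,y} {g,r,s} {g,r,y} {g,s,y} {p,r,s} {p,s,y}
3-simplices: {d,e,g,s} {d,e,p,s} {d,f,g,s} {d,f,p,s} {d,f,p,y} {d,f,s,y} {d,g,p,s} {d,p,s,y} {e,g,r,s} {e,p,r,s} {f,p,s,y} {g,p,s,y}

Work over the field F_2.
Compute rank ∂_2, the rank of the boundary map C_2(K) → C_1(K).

rank∂_2=17

n_0=8 n_1=25 n_2=30 n_3=12  [Z2]
∂1: piv[de,df,dg,dp,ds,dy,er] rk=7  ker:eg,ep,es,fg,fp,fr,fs,fy,gp,gr,gs,gy,pr,ps,py,rs,ry,sy
∂2: piv[deg,dep,des,dfg,dfp,dfs,dfy,dgp,dgs,dps,dpy,dsy,egr,epr,ers,gpy,gry] rk=17  ker:egp,egs,eps,fgs,fps,fpy,fsy,gpr,gps,grs,gsy,prs,psy
∂3: piv[degs,deps,dfgs,dfps,dfpy,dfsy,dgps,dpsy,egrs,eprs,gpsy] rk=11  ker:fpsy
rk∂_2=17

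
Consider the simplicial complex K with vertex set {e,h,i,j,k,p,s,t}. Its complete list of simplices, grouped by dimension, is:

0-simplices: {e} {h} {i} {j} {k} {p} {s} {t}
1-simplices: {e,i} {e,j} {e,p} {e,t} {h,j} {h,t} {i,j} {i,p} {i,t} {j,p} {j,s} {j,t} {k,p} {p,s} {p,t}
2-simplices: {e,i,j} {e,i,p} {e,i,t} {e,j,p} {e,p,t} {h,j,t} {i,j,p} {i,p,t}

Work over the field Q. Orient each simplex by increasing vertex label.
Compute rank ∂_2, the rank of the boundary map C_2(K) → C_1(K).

n_0=8 n_1=15 n_2=8  [Q]
∂1: piv[ei,ej,ep,et,hj,js,kp] rk=7  ker:ht,ij,ip,it,jp,jt,ps,pt
∂2: piv[eij,eip,eit,ejp,ept,hjt] rk=6  ker:ijp,ipt
rk∂_2=6

rank∂_2=6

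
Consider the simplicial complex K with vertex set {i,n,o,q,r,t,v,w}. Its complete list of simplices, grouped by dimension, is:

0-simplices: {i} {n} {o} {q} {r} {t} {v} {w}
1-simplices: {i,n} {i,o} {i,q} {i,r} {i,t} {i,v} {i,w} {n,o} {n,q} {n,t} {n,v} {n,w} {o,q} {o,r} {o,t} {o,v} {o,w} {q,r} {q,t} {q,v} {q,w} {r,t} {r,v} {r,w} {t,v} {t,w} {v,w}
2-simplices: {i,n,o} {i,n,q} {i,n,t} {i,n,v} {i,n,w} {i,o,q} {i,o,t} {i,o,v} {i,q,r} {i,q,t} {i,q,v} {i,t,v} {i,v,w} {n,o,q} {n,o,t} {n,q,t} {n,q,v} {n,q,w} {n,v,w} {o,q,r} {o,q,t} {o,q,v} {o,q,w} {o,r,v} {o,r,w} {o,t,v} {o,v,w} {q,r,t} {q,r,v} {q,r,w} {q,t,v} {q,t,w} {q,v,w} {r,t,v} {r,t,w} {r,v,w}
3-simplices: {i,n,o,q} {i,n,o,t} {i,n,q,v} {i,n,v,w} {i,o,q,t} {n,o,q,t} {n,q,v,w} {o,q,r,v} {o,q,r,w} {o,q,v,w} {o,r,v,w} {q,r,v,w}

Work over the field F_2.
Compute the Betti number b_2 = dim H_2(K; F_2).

n_0=8 n_1=27 n_2=36 n_3=12  [Z2]
∂1: piv[in,io,iq,ir,it,iv,iw] rk=7  ker:no,nq,nt,nv,nw,oq,or,ot,ov,ow,qr,qt,qv,qw,rt,rv,rw,tv,tw,vw
∂2: piv[ino,inq,int,inv,inw,ioq,iot,iov,iqr,iqt,iqv,itv,ivw,nqw,oqr,oqw,orv,orw,qrt,qtw] rk=20  ker:noq,not,nqt,nqv,nvw,oqt,oqv,otv,ovw,qrv,qrw,qtv,qvw,rtv,rtw,rvw
∂3: piv[inoq,inot,inqv,invw,ioqt,noqt,nqvw,oqrv,oqrw,oqvw,orvw] rk=11  ker:qrvw
b_2=(36−20)−11=5

b_2=5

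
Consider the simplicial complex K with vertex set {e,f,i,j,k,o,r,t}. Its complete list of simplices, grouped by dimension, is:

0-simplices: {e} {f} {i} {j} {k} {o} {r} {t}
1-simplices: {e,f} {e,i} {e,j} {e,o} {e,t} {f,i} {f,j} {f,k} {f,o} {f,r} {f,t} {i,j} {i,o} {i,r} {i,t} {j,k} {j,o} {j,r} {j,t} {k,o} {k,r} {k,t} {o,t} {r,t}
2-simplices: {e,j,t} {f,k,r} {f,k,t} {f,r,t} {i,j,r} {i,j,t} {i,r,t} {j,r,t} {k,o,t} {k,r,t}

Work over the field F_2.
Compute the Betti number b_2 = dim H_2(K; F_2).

n_0=8 n_1=24 n_2=10  [Z2]
∂1: piv[ef,ei,ej,eo,et,fk,fr] rk=7  ker:fi,fj,fo,ft,ij,io,ir,it,jk,jo,jr,jt,ko,kr,kt,ot,rt
∂2: piv[ejt,fkr,fkt,frt,ijr,ijt,irt,kot] rk=8  ker:jrt,krt
b_2=(10−8)−0=2

b_2=2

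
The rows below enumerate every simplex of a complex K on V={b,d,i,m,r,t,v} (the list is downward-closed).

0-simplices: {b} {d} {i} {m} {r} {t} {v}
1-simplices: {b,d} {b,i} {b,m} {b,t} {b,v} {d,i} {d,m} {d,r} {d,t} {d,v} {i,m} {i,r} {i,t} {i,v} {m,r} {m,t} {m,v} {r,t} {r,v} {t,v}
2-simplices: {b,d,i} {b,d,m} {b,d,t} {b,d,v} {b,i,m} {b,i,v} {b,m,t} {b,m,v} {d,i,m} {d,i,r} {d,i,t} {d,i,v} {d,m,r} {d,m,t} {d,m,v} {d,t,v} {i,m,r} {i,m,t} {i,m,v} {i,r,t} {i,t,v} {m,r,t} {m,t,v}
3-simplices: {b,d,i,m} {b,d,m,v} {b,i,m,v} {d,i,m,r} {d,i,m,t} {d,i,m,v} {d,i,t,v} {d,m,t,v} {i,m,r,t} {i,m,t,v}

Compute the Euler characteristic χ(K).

χ(K)=0

n_0=7 n_1=20 n_2=23 n_3=10
χ=+7−20+23−10=0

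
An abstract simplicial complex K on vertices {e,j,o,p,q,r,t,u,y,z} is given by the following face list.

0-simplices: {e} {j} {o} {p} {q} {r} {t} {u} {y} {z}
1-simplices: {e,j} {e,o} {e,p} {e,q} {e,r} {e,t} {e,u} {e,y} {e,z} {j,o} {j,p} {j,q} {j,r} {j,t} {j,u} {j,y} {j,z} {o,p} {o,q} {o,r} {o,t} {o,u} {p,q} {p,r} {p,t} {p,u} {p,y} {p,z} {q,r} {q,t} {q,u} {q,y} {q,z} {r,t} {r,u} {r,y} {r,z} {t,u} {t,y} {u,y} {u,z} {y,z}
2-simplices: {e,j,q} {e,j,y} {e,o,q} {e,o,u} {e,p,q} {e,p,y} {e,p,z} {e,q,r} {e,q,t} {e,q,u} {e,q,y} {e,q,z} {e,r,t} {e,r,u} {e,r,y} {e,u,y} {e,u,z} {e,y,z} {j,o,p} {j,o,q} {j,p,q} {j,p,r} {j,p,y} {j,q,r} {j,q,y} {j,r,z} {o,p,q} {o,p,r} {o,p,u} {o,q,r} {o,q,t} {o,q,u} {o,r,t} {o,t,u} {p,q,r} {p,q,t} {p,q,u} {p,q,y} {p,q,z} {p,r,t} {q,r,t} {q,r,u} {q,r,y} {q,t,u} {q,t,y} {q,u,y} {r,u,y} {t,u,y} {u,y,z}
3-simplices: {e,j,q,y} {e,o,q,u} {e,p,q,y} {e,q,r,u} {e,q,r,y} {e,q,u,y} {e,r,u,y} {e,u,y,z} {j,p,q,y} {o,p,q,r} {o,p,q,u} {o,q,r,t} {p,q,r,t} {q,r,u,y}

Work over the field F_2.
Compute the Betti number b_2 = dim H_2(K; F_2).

n_0=10 n_1=42 n_2=49 n_3=14  [Z2]
∂1: piv[ej,eo,ep,eq,er,et,eu,ey,ez] rk=9  ker:jo,jp,jq,jr,jt,ju,jy,jz,op,oq,or,ot,ou,pq,pr,pt,pu,py,pz,qr,qt,qu,qy,qz,rt,ru,ry,rz,tu,ty,uy,uz,yz
∂2: piv[ejq,ejy,eoq,eou,epq,epy,epz,eqr,eqt,equ,eqy,eqz,ert,eru,ery,euy,euz,eyz,jop,joq,jpq,jpr,jqr,jrz,opr,opu,oqt,otu,pqt,qty] rk=30  ker:jpy,jqy,opq,oqr,oqu,ort,pqr,pqu,pqy,pqz,prt,qrt,qru,qry,qtu,quy,ruy,tuy,uyz
∂3: piv[ejqy,eoqu,epqy,eqru,eqry,equy,eruy,euyz,jpqy,opqr,opqu,oqrt,pqrt] rk=13  ker:qruy
b_2=(49−30)−13=6

b_2=6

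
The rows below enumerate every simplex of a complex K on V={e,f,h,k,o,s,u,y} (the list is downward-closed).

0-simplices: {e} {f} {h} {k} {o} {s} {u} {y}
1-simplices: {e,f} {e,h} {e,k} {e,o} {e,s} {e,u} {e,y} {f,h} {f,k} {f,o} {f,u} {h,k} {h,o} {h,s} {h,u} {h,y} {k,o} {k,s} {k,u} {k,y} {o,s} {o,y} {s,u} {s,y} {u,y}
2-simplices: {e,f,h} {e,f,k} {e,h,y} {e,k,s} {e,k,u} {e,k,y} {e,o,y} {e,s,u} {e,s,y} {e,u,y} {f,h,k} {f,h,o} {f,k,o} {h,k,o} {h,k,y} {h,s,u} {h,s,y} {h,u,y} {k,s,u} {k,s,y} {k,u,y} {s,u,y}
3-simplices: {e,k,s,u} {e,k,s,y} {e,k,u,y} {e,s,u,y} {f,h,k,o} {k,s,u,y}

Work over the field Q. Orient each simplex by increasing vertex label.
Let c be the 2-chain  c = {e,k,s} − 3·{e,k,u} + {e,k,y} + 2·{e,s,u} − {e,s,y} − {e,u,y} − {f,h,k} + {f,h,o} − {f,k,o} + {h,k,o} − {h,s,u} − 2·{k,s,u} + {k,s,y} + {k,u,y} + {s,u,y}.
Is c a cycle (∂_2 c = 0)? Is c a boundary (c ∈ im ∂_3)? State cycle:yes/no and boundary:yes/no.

n_0=8 n_1=25 n_2=22 n_3=6  [Q]
∂1: piv[ef,eh,ek,eo,es,eu,ey] rk=7  ker:fh,fk,fo,fu,hk,ho,hs,hu,hy,ko,ks,ku,ky,os,oy,su,sy,uy
∂2: piv[efh,efk,ehy,eks,eku,eky,eoy,esu,esy,euy,fhk,fho,fko,hsu,hsy] rk=15  ker:hko,hky,huy,ksu,ksy,kuy,suy
∂3: piv[eksu,eksy,ekuy,esuy,fhko] rk=5  ker:ksuy
∂2c = −{e,k} + {e,y} − {h,s} + {h,u} − {k,y} − {s,y} + {u,y}

cycle:no boundary:no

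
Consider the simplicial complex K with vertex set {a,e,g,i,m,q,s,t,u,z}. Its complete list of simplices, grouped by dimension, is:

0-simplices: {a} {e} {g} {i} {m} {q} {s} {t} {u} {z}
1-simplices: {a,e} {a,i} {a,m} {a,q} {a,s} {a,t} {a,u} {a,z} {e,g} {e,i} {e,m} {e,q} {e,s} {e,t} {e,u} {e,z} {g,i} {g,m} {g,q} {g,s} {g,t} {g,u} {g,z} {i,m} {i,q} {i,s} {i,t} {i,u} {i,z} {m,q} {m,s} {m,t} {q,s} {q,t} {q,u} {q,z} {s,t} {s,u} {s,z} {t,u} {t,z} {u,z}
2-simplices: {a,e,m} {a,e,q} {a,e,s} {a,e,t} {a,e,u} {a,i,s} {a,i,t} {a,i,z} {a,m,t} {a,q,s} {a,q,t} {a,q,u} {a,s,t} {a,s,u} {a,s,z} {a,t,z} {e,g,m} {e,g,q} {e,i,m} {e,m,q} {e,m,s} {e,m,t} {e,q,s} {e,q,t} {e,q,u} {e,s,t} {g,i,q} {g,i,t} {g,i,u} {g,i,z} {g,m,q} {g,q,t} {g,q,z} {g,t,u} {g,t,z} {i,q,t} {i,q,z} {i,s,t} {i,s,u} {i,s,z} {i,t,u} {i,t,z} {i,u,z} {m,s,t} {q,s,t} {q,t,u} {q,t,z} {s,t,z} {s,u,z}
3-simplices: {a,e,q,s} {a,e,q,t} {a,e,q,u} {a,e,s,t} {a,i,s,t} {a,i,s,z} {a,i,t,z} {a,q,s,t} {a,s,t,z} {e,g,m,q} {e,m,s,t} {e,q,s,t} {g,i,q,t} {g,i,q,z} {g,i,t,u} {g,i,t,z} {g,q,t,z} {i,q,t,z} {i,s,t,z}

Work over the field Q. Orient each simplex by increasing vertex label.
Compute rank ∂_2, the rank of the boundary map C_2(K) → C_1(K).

rank∂_2=30

n_0=10 n_1=42 n_2=49 n_3=19  [Q]
∂1: piv[ae,ai,am,aq,as,at,au,az,eg] rk=9  ker:ei,em,eq,es,et,eu,ez,gi,gm,gq,gs,gt,gu,gz,im,iq,is,it,iu,iz,mq,ms,mt,qs,qt,qu,qz,st,su,sz,tu,tz,uz
∂2: piv[aem,aeq,aes,aet,aeu,ais,ait,aiz,amt,aqs,aqt,aqu,ast,asu,asz,atz,egm,egq,eim,emq,ems,giq,git,giu,giz,gqt,gqz,gtu,isu,iuz] rk=30  ker:emt,eqs,eqt,equ,est,gmq,gtz,iqt,iqz,ist,isz,itu,itz,mst,qst,qtu,qtz,stz,suz
∂3: piv[aeqs,aeqt,aequ,aest,aist,aisz,aitz,aqst,astz,egmq,emst,giqt,giqz,gitu,gitz,gqtz] rk=16  ker:eqst,iqtz,istz
rk∂_2=30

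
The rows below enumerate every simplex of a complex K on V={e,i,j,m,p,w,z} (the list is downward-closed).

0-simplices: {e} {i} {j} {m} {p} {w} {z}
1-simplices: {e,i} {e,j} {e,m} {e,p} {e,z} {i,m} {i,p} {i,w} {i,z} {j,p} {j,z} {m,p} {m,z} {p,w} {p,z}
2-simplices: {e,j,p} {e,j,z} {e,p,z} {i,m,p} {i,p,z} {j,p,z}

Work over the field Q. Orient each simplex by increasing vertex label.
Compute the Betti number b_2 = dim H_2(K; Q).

n_0=7 n_1=15 n_2=6  [Q]
∂1: piv[ei,ej,em,ep,ez,iw] rk=6  ker:im,ip,iz,jp,jz,mp,mz,pw,pz
∂2: piv[ejp,ejz,epz,imp,ipz] rk=5  ker:jpz
b_2=(6−5)−0=1

b_2=1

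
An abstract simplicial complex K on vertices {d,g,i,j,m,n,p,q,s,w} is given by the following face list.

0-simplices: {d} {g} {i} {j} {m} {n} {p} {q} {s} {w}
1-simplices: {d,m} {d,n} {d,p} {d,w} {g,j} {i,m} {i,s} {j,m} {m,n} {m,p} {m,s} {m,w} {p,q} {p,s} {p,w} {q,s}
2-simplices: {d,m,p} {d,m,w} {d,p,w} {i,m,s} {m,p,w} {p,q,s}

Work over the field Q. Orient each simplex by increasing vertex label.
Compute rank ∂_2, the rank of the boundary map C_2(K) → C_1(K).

rank∂_2=5

n_0=10 n_1=16 n_2=6  [Q]
∂1: piv[dm,dn,dp,dw,gj,im,is,jm,pq] rk=9  ker:mn,mp,ms,mw,ps,pw,qs
∂2: piv[dmp,dmw,dpw,ims,pqs] rk=5  ker:mpw
rk∂_2=5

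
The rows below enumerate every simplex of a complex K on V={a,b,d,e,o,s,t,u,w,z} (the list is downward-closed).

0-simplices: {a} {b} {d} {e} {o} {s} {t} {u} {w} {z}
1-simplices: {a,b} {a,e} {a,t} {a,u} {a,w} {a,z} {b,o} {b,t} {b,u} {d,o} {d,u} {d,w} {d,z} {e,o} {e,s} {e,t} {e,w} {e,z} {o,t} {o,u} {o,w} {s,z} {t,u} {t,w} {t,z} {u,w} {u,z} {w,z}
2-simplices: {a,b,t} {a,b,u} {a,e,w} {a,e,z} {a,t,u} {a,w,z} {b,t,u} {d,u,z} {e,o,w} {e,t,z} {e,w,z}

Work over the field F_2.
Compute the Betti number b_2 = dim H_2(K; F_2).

b_2=2

n_0=10 n_1=28 n_2=11  [Z2]
∂1: piv[ab,ae,at,au,aw,az,bo,do,es] rk=9  ker:bt,bu,du,dw,dz,eo,et,ew,ez,ot,ou,ow,sz,tu,tw,tz,uw,uz,wz
∂2: piv[abt,abu,aew,aez,atu,awz,duz,eow,etz] rk=9  ker:btu,ewz
b_2=(11−9)−0=2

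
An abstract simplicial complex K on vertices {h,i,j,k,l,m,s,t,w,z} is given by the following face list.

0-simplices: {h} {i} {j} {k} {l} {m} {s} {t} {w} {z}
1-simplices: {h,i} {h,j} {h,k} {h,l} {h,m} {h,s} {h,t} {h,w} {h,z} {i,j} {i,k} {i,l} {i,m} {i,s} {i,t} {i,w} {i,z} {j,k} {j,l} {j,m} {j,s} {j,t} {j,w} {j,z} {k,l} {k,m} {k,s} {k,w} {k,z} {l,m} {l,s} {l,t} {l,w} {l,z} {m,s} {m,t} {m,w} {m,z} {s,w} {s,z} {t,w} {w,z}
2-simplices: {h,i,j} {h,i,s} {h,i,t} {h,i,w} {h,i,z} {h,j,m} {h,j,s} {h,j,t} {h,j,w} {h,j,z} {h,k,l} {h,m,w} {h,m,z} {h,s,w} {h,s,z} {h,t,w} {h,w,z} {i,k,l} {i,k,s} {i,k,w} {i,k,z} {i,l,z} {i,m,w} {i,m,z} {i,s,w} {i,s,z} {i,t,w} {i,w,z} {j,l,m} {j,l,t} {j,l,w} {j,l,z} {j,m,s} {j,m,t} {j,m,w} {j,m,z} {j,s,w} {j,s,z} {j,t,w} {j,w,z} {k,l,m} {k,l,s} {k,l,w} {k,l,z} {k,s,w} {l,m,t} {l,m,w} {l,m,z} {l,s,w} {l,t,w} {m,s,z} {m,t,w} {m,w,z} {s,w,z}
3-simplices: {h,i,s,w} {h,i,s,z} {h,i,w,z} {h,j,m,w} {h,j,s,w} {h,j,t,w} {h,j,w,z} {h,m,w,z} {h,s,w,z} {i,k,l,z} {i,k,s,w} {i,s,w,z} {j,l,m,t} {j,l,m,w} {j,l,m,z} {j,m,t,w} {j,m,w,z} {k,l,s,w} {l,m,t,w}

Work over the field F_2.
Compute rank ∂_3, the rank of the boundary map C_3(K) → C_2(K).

rank∂_3=18

n_0=10 n_1=42 n_2=54 n_3=19  [Z2]
∂1: piv[hi,hj,hk,hl,hm,hs,ht,hw,hz] rk=9  ker:ij,ik,il,im,is,it,iw,iz,jk,jl,jm,js,jt,jw,jz,kl,km,ks,kw,kz,lm,ls,lt,lw,lz,ms,mt,mw,mz,sw,sz,tw,wz
∂2: piv[hij,his,hit,hiw,hiz,hjm,hjs,hjt,hjw,hjz,hkl,hmw,hmz,hsw,hsz,htw,hwz,ikl,iks,ikw,ikz,ilz,imw,jlm,jlt,jlw,jlz,jms,jmt,klm,kls] rk=31  ker:imz,isw,isz,itw,iwz,jmw,jmz,jsw,jsz,jtw,jwz,klw,klz,ksw,lmt,lmw,lmz,lsw,ltw,msz,mtw,mwz,swz
∂3: piv[hisw,hisz,hiwz,hjmw,hjsw,hjtw,hjwz,hmwz,hswz,iklz,iksw,jlmt,jlmw,jlmz,jmtw,jmwz,klsw,lmtw] rk=18  ker:iswz
rk∂_3=18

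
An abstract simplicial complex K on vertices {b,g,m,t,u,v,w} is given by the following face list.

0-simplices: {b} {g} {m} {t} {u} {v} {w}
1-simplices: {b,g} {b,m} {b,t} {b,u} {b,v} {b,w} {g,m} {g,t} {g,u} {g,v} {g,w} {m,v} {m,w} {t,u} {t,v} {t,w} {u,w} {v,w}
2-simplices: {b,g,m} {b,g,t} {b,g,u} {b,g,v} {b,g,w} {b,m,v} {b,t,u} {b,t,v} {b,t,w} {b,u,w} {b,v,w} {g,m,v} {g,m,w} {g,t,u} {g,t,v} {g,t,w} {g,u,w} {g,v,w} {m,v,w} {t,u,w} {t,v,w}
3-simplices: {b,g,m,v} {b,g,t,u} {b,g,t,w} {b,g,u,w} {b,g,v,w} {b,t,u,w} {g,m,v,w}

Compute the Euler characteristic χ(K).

χ(K)=3

n_0=7 n_1=18 n_2=21 n_3=7
χ=+7−18+21−7=3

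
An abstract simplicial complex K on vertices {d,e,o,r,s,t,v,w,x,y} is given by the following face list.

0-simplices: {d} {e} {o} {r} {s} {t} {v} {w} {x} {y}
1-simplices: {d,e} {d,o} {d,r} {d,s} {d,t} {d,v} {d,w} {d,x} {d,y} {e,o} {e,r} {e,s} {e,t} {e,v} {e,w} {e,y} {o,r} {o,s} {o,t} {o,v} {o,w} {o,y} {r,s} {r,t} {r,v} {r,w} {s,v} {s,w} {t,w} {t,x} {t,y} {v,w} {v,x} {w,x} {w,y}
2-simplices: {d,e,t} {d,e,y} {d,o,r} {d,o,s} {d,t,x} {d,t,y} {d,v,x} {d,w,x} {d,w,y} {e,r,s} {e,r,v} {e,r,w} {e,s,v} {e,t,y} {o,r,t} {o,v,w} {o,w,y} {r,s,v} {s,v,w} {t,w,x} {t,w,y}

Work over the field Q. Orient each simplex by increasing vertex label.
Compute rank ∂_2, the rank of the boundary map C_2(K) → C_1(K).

n_0=10 n_1=35 n_2=21  [Q]
∂1: piv[de,do,dr,ds,dt,dv,dw,dx,dy] rk=9  ker:eo,er,es,et,ev,ew,ey,or,os,ot,ov,ow,oy,rs,rt,rv,rw,sv,sw,tw,tx,ty,vw,vx,wx,wy
∂2: piv[det,dey,dor,dos,dtx,dty,dvx,dwx,dwy,ers,erv,erw,esv,ort,ovw,owy,svw,twx] rk=18  ker:ety,rsv,twy
rk∂_2=18

rank∂_2=18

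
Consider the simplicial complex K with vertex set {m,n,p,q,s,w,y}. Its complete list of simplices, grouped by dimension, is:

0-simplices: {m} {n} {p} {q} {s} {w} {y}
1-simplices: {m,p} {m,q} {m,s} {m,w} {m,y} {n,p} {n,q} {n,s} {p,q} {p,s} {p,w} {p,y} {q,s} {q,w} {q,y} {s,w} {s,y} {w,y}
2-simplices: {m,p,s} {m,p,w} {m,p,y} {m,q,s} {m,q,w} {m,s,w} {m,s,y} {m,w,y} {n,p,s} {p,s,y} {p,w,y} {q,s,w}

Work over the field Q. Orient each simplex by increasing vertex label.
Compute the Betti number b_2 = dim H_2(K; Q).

b_2=3

n_0=7 n_1=18 n_2=12  [Q]
∂1: piv[mp,mq,ms,mw,my,np] rk=6  ker:nq,ns,pq,ps,pw,py,qs,qw,qy,sw,sy,wy
∂2: piv[mps,mpw,mpy,mqs,mqw,msw,msy,mwy,nps] rk=9  ker:psy,pwy,qsw
b_2=(12−9)−0=3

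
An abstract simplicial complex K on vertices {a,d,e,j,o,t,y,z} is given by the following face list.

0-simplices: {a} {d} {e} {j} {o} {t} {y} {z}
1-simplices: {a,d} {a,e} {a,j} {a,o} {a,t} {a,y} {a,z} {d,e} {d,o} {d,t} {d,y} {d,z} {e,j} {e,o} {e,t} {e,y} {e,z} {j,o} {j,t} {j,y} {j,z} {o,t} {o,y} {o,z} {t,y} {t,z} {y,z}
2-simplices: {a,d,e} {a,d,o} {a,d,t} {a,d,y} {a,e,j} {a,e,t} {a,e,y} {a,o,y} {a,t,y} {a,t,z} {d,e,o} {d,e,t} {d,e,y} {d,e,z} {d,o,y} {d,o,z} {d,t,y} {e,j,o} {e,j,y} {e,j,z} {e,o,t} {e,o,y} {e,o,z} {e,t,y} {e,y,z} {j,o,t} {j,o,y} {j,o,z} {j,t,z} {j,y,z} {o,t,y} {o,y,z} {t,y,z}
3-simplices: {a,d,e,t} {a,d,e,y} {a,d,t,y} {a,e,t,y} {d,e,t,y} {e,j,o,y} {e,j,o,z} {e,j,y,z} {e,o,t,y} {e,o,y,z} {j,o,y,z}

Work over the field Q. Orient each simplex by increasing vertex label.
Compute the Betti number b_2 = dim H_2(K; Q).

b_2=4

n_0=8 n_1=27 n_2=33 n_3=11  [Q]
∂1: piv[ad,ae,aj,ao,at,ay,az] rk=7  ker:de,do,dt,dy,dz,ej,eo,et,ey,ez,jo,jt,jy,jz,ot,oy,oz,ty,tz,yz
∂2: piv[ade,ado,adt,ady,aej,aet,aey,aoy,aty,atz,deo,dez,doz,ejo,ejy,ejz,eot,eyz,jot,jtz] rk=20  ker:det,dey,doy,dty,eoy,eoz,ety,joy,joz,jyz,oty,oyz,tyz
∂3: piv[adet,adey,adty,aety,ejoy,ejoz,ejyz,eoty,eoyz] rk=9  ker:dety,joyz
b_2=(33−20)−9=4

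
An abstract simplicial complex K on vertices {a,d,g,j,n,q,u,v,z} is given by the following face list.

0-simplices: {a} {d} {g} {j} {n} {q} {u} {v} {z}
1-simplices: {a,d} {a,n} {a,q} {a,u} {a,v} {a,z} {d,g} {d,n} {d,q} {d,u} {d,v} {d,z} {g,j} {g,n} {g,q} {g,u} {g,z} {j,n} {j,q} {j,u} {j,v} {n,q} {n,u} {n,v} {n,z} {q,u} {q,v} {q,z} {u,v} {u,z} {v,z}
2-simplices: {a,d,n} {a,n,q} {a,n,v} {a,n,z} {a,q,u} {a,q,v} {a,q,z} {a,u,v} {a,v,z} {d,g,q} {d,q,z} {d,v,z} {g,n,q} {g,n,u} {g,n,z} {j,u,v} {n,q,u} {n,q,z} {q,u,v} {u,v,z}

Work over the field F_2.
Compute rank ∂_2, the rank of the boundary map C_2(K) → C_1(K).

n_0=9 n_1=31 n_2=20  [Z2]
∂1: piv[ad,an,aq,au,av,az,dg,gj] rk=8  ker:dn,dq,du,dv,dz,gn,gq,gu,gz,jn,jq,ju,jv,nq,nu,nv,nz,qu,qv,qz,uv,uz,vz
∂2: piv[adn,anq,anv,anz,aqu,aqv,aqz,auv,avz,dgq,dqz,dvz,gnq,gnu,gnz,juv,nqu,uvz] rk=18  ker:nqz,quv
rk∂_2=18

rank∂_2=18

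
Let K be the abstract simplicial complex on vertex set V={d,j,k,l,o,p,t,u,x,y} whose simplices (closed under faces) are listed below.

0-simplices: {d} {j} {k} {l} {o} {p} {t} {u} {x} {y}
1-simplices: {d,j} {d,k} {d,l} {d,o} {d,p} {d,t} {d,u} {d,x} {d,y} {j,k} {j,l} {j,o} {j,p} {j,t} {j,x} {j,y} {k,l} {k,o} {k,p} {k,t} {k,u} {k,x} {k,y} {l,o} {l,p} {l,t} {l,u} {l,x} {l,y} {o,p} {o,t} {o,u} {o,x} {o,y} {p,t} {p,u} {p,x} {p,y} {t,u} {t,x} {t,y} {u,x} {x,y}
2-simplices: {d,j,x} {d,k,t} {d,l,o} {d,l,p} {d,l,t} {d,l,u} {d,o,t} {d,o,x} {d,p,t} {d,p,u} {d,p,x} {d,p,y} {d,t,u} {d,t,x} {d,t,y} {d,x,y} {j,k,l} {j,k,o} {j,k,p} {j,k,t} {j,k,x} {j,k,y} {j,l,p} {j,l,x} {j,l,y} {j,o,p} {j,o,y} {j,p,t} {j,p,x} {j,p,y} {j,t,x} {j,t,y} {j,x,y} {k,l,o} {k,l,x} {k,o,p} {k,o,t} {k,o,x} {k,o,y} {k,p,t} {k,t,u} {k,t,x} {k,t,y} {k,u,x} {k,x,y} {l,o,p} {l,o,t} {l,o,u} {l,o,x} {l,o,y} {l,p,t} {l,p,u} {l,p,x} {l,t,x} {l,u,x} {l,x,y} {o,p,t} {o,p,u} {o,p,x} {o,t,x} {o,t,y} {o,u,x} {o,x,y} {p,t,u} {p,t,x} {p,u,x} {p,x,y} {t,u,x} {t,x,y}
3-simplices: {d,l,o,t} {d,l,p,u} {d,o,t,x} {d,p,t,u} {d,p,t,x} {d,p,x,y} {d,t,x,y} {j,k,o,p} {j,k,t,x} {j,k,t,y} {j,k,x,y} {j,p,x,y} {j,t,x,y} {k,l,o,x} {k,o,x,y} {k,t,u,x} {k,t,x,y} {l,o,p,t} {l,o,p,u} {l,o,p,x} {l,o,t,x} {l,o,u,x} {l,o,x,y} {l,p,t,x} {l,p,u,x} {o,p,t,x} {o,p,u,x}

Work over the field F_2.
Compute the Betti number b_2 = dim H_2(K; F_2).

b_2=11

n_0=10 n_1=43 n_2=69 n_3=27  [Z2]
∂1: piv[dj,dk,dl,do,dp,dt,du,dx,dy] rk=9  ker:jk,jl,jo,jp,jt,jx,jy,kl,ko,kp,kt,ku,kx,ky,lo,lp,lt,lu,lx,ly,op,ot,ou,ox,oy,pt,pu,px,py,tu,tx,ty,ux,xy
∂2: piv[djx,dkt,dlo,dlp,dlt,dlu,dot,dox,dpt,dpu,dpx,dpy,dtu,dtx,dty,dxy,jkl,jko,jkp,jkt,jkx,jky,jlp,jlx,jly,jop,joy,jpt,jpx,jpy,klo,ktu,kux,lou] rk=34  ker:jtx,jty,jxy,klx,kop,kot,kox,koy,kpt,ktx,kty,kxy,lop,lot,lox,loy,lpt,lpu,lpx,ltx,lux,lxy,opt,opu,opx,otx,oty,oux,oxy,ptu,ptx,pux,pxy,tux,txy
∂3: piv[dlot,dlpu,dotx,dptu,dptx,dpxy,dtxy,jkop,jktx,jkty,jkxy,jpxy,jtxy,klox,koxy,ktux,lopt,lopu,lopx,lotx,loux,loxy,lptx,lpux] rk=24  ker:ktxy,optx,opux
b_2=(69−34)−24=11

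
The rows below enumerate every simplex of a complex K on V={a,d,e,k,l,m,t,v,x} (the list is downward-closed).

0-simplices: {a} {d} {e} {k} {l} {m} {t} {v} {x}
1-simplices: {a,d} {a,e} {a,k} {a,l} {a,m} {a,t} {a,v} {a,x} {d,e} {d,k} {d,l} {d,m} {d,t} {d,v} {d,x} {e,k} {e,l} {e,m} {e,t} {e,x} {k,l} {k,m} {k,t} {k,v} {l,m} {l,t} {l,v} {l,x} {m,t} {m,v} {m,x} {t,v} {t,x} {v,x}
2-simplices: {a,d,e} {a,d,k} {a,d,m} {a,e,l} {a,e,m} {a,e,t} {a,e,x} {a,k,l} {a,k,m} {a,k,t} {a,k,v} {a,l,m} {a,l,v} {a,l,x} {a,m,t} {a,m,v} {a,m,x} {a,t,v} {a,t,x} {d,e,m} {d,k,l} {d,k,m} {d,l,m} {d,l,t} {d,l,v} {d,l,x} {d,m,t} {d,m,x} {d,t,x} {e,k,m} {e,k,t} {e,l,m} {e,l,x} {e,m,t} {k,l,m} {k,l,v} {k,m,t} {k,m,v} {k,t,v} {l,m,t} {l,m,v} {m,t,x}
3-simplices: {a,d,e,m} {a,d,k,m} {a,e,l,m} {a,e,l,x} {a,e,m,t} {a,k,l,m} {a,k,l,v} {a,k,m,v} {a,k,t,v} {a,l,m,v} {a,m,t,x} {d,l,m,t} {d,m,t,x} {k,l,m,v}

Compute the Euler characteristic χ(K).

χ(K)=3

n_0=9 n_1=34 n_2=42 n_3=14
χ=+9−34+42−14=3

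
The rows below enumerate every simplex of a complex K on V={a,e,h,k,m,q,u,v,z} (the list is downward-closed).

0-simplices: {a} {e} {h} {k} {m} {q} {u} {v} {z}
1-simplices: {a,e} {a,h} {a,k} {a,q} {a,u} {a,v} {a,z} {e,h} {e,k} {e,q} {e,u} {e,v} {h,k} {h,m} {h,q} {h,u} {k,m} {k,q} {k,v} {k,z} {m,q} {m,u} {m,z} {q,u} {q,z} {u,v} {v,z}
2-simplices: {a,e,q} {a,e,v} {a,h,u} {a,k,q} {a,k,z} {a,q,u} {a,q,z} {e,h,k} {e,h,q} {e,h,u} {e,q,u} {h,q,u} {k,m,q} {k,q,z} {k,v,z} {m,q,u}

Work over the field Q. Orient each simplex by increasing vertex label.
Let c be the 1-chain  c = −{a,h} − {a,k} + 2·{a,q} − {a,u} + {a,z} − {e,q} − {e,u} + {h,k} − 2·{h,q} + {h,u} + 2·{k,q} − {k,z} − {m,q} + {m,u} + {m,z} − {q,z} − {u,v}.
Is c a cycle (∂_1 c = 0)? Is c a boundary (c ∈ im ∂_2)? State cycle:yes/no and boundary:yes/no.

cycle:no boundary:no

n_0=9 n_1=27 n_2=16  [Q]
∂1: piv[ae,ah,ak,aq,au,av,az,hm] rk=8  ker:eh,ek,eq,eu,ev,hk,hq,hu,km,kq,kv,kz,mq,mu,mz,qu,qz,uv,vz
∂2: piv[aeq,aev,ahu,akq,akz,aqu,aqz,ehk,ehq,ehu,equ,kmq,kvz,mqu] rk=14  ker:hqu,kqz
∂1c = 2·{e} − {h} − {k} − {m} + {q} + {u} − {v}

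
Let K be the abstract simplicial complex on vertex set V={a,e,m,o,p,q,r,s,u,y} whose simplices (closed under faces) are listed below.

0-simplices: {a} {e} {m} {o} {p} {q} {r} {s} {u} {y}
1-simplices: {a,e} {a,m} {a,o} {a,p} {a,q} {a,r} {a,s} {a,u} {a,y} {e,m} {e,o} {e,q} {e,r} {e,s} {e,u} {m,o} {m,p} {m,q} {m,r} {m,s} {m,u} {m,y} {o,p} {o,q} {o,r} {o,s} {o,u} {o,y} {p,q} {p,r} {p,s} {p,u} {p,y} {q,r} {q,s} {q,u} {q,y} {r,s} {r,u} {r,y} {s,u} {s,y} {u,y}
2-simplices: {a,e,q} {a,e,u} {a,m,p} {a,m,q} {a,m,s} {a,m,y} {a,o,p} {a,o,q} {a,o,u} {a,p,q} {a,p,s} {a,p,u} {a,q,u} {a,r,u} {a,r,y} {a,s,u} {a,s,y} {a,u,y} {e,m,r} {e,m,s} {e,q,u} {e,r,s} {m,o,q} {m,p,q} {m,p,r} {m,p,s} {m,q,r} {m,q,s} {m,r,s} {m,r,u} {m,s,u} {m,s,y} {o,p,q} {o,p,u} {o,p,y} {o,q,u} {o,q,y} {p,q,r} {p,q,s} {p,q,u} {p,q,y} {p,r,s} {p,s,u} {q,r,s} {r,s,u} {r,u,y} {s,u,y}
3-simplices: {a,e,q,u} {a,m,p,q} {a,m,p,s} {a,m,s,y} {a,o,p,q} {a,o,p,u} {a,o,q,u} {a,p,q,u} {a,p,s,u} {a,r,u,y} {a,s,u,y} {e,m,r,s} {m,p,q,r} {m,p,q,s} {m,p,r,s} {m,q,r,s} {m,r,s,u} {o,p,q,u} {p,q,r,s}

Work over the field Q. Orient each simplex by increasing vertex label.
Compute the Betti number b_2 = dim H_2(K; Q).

b_2=1

n_0=10 n_1=43 n_2=47 n_3=19  [Q]
∂1: piv[ae,am,ao,ap,aq,ar,as,au,ay] rk=9  ker:em,eo,eq,er,es,eu,mo,mp,mq,mr,ms,mu,my,op,oq,or,os,ou,oy,pq,pr,ps,pu,py,qr,qs,qu,qy,rs,ru,ry,su,sy,uy
∂2: piv[aeq,aeu,amp,amq,ams,amy,aop,aoq,aou,apq,aps,apu,aqu,aru,ary,asu,asy,auy,emr,ems,ers,moq,mpr,mqr,mqs,mru,msu,opy,oqy] rk=29  ker:equ,mpq,mps,mrs,msy,opq,opu,oqu,pqr,pqs,pqu,pqy,prs,psu,qrs,rsu,ruy,suy
∂3: piv[aequ,ampq,amps,amsy,aopq,aopu,aoqu,apqu,apsu,aruy,asuy,emrs,mpqr,mpqs,mprs,mqrs,mrsu] rk=17  ker:opqu,pqrs
b_2=(47−29)−17=1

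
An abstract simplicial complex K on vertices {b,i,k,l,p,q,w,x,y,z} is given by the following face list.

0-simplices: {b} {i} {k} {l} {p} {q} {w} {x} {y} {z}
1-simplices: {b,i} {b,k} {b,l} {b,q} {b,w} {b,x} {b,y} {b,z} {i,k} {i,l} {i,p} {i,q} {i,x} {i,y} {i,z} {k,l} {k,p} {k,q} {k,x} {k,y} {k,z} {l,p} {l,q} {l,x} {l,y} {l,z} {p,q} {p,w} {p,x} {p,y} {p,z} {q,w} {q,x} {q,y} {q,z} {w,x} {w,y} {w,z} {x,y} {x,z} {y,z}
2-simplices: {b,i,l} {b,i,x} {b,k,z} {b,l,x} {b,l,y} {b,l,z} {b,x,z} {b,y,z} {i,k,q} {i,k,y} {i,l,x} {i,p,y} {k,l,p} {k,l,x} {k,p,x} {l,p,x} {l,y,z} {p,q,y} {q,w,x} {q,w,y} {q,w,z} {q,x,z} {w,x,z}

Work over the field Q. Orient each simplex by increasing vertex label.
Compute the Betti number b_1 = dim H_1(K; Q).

n_0=10 n_1=41 n_2=23  [Q]
∂1: piv[bi,bk,bl,bq,bw,bx,by,bz,ip] rk=9  ker:ik,il,iq,ix,iy,iz,kl,kp,kq,kx,ky,kz,lp,lq,lx,ly,lz,pq,pw,px,py,pz,qw,qx,qy,qz,wx,wy,wz,xy,xz,yz
∂2: piv[bil,bix,bkz,blx,bly,blz,bxz,byz,ikq,iky,ipy,klp,klx,kpx,pqy,qwx,qwy,qwz,qxz] rk=19  ker:ilx,lpx,lyz,wxz
b_1=(41−9)−19=13

b_1=13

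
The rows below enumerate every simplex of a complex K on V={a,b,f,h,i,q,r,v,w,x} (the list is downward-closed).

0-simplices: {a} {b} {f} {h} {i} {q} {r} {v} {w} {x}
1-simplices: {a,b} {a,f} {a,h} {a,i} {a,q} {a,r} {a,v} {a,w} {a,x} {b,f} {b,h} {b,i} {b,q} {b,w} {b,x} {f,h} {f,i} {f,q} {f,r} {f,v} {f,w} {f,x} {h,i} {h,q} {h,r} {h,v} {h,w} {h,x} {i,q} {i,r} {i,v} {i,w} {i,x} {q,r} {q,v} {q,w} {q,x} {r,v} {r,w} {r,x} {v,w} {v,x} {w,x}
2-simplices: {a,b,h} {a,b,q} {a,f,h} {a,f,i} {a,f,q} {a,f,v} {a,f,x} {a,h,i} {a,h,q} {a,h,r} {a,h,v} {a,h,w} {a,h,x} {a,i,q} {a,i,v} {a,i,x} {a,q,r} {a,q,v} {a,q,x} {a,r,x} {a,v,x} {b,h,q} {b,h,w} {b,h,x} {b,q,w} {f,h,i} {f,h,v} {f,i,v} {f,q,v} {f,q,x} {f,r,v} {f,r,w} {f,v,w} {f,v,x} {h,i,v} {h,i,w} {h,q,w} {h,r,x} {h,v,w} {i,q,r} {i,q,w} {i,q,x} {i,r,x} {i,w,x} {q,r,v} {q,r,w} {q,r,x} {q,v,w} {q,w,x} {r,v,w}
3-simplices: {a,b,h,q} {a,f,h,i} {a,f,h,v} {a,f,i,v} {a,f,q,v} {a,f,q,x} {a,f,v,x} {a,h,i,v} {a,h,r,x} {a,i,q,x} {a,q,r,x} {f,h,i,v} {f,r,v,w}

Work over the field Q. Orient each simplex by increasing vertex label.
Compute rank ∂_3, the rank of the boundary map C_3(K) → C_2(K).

n_0=10 n_1=43 n_2=50 n_3=13  [Q]
∂1: piv[ab,af,ah,ai,aq,ar,av,aw,ax] rk=9  ker:bf,bh,bi,bq,bw,bx,fh,fi,fq,fr,fv,fw,fx,hi,hq,hr,hv,hw,hx,iq,ir,iv,iw,ix,qr,qv,qw,qx,rv,rw,rx,vw,vx,wx
∂2: piv[abh,abq,afh,afi,afq,afv,afx,ahi,ahq,ahr,ahv,ahw,ahx,aiq,aiv,aix,aqr,aqv,aqx,arx,avx,bhw,bhx,bqw,frv,frw,fvw,hiw,hvw,iqr,iwx,qrv] rk=32  ker:bhq,fhi,fhv,fiv,fqv,fqx,fvx,hiv,hqw,hrx,iqw,iqx,irx,qrw,qrx,qvw,qwx,rvw
∂3: piv[abhq,afhi,afhv,afiv,afqv,afqx,afvx,ahiv,ahrx,aiqx,aqrx,frvw] rk=12  ker:fhiv
rk∂_3=12

rank∂_3=12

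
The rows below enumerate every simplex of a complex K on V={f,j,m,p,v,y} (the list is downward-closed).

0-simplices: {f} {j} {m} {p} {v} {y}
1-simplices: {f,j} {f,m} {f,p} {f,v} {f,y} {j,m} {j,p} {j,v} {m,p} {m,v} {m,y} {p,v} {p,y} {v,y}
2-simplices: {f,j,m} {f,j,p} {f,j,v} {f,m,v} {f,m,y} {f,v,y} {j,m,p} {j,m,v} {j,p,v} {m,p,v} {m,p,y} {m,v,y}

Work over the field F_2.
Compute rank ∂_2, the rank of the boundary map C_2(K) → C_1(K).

rank∂_2=9

n_0=6 n_1=14 n_2=12  [Z2]
∂1: piv[fj,fm,fp,fv,fy] rk=5  ker:jm,jp,jv,mp,mv,my,pv,py,vy
∂2: piv[fjm,fjp,fjv,fmv,fmy,fvy,jmp,jpv,mpy] rk=9  ker:jmv,mpv,mvy
rk∂_2=9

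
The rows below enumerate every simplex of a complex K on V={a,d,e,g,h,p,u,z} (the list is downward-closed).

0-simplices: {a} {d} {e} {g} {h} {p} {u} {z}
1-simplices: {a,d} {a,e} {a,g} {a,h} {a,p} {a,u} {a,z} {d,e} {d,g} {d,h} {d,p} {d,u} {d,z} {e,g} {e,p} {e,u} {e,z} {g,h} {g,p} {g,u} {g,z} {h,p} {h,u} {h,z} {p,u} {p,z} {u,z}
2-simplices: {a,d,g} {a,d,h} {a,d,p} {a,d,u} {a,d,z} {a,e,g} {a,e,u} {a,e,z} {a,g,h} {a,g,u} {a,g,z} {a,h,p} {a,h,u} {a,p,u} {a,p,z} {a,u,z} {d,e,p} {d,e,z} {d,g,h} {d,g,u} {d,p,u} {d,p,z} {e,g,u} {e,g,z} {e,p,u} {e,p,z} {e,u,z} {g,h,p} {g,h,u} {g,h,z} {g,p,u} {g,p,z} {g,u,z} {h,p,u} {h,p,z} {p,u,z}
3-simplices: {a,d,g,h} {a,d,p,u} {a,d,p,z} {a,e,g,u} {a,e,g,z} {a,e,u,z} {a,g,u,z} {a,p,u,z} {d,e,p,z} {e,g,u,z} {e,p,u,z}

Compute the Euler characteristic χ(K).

n_0=8 n_1=27 n_2=36 n_3=11
χ=+8−27+36−11=6

χ(K)=6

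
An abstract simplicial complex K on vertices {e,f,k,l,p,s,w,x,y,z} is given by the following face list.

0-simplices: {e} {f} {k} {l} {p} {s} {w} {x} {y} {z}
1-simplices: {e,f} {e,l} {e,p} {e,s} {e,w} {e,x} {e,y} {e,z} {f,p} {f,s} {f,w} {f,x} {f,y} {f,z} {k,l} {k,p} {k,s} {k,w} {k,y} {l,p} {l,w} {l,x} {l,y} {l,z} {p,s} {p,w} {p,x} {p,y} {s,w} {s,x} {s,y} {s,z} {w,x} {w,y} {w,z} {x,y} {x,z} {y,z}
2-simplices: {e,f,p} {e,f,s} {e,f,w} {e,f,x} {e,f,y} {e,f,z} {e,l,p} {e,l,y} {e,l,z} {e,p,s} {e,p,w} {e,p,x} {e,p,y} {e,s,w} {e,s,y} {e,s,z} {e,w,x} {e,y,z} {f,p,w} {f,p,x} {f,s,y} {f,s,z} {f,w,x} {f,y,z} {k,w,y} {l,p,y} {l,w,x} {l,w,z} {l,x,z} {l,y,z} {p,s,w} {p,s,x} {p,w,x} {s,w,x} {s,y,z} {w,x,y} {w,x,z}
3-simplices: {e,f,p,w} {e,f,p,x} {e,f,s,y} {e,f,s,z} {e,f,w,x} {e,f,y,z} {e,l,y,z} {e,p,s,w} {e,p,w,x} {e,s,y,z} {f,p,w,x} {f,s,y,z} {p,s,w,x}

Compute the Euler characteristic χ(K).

n_0=10 n_1=38 n_2=37 n_3=13
χ=+10−38+37−13=-4

χ(K)=-4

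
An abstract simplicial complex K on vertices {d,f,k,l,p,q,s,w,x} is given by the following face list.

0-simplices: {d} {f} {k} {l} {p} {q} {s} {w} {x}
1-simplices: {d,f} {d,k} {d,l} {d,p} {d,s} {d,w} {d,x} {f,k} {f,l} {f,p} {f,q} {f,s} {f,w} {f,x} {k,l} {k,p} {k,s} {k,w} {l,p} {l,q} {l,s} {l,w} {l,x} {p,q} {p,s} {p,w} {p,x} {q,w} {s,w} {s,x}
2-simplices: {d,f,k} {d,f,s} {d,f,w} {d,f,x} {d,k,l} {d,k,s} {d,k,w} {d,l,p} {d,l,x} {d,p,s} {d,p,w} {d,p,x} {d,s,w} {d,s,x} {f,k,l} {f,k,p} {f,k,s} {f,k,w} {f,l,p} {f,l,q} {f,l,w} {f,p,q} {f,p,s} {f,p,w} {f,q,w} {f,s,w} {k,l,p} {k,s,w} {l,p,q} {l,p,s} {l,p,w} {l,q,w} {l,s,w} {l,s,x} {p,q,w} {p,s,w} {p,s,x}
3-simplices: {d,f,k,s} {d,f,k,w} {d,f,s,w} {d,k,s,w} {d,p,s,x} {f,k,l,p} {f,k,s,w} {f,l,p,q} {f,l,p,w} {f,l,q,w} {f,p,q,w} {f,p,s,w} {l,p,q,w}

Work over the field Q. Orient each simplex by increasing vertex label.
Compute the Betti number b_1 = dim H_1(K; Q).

n_0=9 n_1=30 n_2=37 n_3=13  [Q]
∂1: piv[df,dk,dl,dp,ds,dw,dx,fq] rk=8  ker:fk,fl,fp,fs,fw,fx,kl,kp,ks,kw,lp,lq,ls,lw,lx,pq,ps,pw,px,qw,sw,sx
∂2: piv[dfk,dfs,dfw,dfx,dkl,dks,dkw,dlp,dlx,dps,dpw,dpx,dsw,dsx,fkl,fkp,flp,flq,flw,fpq,fqw,lps] rk=22  ker:fks,fkw,fps,fpw,fsw,klp,ksw,lpq,lpw,lqw,lsw,lsx,pqw,psw,psx
∂3: piv[dfks,dfkw,dfsw,dksw,dpsx,fklp,flpq,flpw,flqw,fpqw,fpsw] rk=11  ker:fksw,lpqw
b_1=(30−8)−22=0

b_1=0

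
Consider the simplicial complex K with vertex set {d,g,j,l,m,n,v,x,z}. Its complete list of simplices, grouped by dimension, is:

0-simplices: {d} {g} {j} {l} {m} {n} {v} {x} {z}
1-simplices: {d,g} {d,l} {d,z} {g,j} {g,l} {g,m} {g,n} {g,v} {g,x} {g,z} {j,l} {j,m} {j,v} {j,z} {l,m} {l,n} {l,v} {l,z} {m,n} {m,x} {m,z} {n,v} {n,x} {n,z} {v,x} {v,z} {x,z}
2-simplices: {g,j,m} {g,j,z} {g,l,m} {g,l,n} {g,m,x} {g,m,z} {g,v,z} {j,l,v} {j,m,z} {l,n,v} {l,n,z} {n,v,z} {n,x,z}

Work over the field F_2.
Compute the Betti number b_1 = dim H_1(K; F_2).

n_0=9 n_1=27 n_2=13  [Z2]
∂1: piv[dg,dl,dz,gj,gm,gn,gv,gx] rk=8  ker:gl,gz,jl,jm,jv,jz,lm,ln,lv,lz,mn,mx,mz,nv,nx,nz,vx,vz,xz
∂2: piv[gjm,gjz,glm,gln,gmx,gmz,gvz,jlv,lnv,lnz,nvz,nxz] rk=12  ker:jmz
b_1=(27−8)−12=7

b_1=7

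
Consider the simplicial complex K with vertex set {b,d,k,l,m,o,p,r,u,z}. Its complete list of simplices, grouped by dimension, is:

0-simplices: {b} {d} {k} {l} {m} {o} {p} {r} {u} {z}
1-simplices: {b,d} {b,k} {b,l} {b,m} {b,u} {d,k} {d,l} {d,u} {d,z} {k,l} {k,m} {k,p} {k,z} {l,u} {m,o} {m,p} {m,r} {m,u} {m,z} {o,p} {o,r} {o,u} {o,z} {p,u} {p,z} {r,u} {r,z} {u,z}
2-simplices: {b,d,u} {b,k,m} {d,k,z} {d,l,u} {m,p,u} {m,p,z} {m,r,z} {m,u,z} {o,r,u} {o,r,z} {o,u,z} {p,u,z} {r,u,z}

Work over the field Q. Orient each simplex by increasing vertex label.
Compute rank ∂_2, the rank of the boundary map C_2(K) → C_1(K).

n_0=10 n_1=28 n_2=13  [Q]
∂1: piv[bd,bk,bl,bm,bu,dz,kp,mo,mr] rk=9  ker:dk,dl,du,kl,km,kz,lu,mp,mu,mz,op,or,ou,oz,pu,pz,ru,rz,uz
∂2: piv[bdu,bkm,dkz,dlu,mpu,mpz,mrz,muz,oru,orz,ouz] rk=11  ker:puz,ruz
rk∂_2=11

rank∂_2=11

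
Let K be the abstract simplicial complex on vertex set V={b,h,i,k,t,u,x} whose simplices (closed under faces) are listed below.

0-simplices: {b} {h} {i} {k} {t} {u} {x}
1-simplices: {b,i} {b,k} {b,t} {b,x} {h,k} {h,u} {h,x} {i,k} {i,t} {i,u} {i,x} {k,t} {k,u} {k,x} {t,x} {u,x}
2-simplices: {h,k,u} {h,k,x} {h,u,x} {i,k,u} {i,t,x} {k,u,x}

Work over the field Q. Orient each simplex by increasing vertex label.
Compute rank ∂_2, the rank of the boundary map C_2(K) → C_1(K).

rank∂_2=5

n_0=7 n_1=16 n_2=6  [Q]
∂1: piv[bi,bk,bt,bx,hk,hu] rk=6  ker:hx,ik,it,iu,ix,kt,ku,kx,tx,ux
∂2: piv[hku,hkx,hux,iku,itx] rk=5  ker:kux
rk∂_2=5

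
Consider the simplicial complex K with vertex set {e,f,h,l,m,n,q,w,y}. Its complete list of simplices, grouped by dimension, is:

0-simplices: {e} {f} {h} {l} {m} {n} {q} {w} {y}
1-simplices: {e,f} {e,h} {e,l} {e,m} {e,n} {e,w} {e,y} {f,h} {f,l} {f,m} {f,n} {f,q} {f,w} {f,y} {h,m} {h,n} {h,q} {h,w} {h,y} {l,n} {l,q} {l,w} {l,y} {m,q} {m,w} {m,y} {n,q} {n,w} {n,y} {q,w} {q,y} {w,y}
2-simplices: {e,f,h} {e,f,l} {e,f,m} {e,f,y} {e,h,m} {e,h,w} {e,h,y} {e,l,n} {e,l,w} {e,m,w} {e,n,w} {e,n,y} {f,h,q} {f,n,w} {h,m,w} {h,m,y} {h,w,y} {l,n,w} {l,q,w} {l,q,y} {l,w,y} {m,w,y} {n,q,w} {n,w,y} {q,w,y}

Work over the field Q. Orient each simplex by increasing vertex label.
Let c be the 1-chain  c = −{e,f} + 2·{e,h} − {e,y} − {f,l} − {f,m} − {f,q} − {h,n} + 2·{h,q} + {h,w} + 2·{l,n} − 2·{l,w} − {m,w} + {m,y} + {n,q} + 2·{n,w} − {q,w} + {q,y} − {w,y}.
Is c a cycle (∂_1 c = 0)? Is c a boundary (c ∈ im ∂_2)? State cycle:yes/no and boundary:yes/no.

n_0=9 n_1=32 n_2=25  [Q]
∂1: piv[ef,eh,el,em,en,ew,ey,fq] rk=8  ker:fh,fl,fm,fn,fw,fy,hm,hn,hq,hw,hy,ln,lq,lw,ly,mq,mw,my,nq,nw,ny,qw,qy,wy
∂2: piv[efh,efl,efm,efy,ehm,ehw,ehy,eln,elw,emw,enw,eny,fhq,fnw,hmy,hwy,lqw,lqy,lwy,nqw] rk=20  ker:hmw,lnw,mwy,nwy,qwy
∂1c = 2·{f} − {l} − {m} − 2·{n} + 2·{q}

cycle:no boundary:no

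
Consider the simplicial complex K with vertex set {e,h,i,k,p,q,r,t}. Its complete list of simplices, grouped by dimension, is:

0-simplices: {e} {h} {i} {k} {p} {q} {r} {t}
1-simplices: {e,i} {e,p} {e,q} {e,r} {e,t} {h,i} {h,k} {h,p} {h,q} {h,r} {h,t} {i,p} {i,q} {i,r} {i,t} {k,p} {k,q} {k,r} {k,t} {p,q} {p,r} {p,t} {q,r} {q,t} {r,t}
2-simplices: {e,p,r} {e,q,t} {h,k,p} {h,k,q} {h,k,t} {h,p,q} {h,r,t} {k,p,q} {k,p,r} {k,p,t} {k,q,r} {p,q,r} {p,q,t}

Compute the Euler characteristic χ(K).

χ(K)=-4

n_0=8 n_1=25 n_2=13
χ=+8−25+13=-4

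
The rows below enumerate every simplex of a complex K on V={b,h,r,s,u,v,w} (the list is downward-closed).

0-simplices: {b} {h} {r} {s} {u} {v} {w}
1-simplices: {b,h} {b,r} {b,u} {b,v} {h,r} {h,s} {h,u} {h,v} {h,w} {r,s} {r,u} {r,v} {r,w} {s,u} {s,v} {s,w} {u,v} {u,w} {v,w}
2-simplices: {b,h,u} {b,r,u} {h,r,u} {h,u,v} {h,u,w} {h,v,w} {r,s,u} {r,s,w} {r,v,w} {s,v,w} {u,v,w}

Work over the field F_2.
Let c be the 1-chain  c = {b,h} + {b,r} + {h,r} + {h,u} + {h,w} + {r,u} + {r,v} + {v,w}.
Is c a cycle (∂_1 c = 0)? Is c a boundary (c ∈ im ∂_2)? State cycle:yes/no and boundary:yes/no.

n_0=7 n_1=19 n_2=11  [Z2]
∂1: piv[bh,br,bu,bv,hs,hw] rk=6  ker:hr,hu,hv,rs,ru,rv,rw,su,sv,sw,uv,uw,vw
∂2: piv[bhu,bru,hru,huv,huw,hvw,rsu,rsw,rvw,svw] rk=10  ker:uvw
∂1c = 0
c vs im∂2: residual ≠ 0 ⇒ not boundary

cycle:yes boundary:no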